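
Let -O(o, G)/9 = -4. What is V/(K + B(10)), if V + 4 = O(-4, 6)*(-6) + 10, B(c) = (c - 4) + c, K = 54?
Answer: -3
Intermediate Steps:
O(o, G) = 36 (O(o, G) = -9*(-4) = 36)
B(c) = -4 + 2*c (B(c) = (-4 + c) + c = -4 + 2*c)
V = -210 (V = -4 + (36*(-6) + 10) = -4 + (-216 + 10) = -4 - 206 = -210)
V/(K + B(10)) = -210/(54 + (-4 + 2*10)) = -210/(54 + (-4 + 20)) = -210/(54 + 16) = -210/70 = -210*1/70 = -3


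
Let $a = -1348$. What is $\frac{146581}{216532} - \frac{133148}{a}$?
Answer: $\frac{7257098481}{72971284} \approx 99.451$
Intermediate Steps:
$\frac{146581}{216532} - \frac{133148}{a} = \frac{146581}{216532} - \frac{133148}{-1348} = 146581 \cdot \frac{1}{216532} - - \frac{33287}{337} = \frac{146581}{216532} + \frac{33287}{337} = \frac{7257098481}{72971284}$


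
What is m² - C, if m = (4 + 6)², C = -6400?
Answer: 16400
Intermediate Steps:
m = 100 (m = 10² = 100)
m² - C = 100² - 1*(-6400) = 10000 + 6400 = 16400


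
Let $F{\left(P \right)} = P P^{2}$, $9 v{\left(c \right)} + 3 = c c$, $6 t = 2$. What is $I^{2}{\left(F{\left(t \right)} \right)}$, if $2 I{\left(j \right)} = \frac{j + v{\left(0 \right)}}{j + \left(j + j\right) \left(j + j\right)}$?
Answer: $\frac{11664}{961} \approx 12.137$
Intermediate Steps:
$t = \frac{1}{3}$ ($t = \frac{1}{6} \cdot 2 = \frac{1}{3} \approx 0.33333$)
$v{\left(c \right)} = - \frac{1}{3} + \frac{c^{2}}{9}$ ($v{\left(c \right)} = - \frac{1}{3} + \frac{c c}{9} = - \frac{1}{3} + \frac{c^{2}}{9}$)
$F{\left(P \right)} = P^{3}$
$I{\left(j \right)} = \frac{- \frac{1}{3} + j}{2 \left(j + 4 j^{2}\right)}$ ($I{\left(j \right)} = \frac{\left(j - \left(\frac{1}{3} - \frac{0^{2}}{9}\right)\right) \frac{1}{j + \left(j + j\right) \left(j + j\right)}}{2} = \frac{\left(j + \left(- \frac{1}{3} + \frac{1}{9} \cdot 0\right)\right) \frac{1}{j + 2 j 2 j}}{2} = \frac{\left(j + \left(- \frac{1}{3} + 0\right)\right) \frac{1}{j + 4 j^{2}}}{2} = \frac{\left(j - \frac{1}{3}\right) \frac{1}{j + 4 j^{2}}}{2} = \frac{\left(- \frac{1}{3} + j\right) \frac{1}{j + 4 j^{2}}}{2} = \frac{\frac{1}{j + 4 j^{2}} \left(- \frac{1}{3} + j\right)}{2} = \frac{- \frac{1}{3} + j}{2 \left(j + 4 j^{2}\right)}$)
$I^{2}{\left(F{\left(t \right)} \right)} = \left(\frac{-1 + \frac{3}{27}}{6 \left(\frac{1}{3}\right)^{3} \left(1 + \frac{4}{27}\right)}\right)^{2} = \left(\frac{\frac{1}{\frac{1}{27}} \left(-1 + 3 \cdot \frac{1}{27}\right)}{6 \left(1 + 4 \cdot \frac{1}{27}\right)}\right)^{2} = \left(\frac{1}{6} \cdot 27 \frac{1}{1 + \frac{4}{27}} \left(-1 + \frac{1}{9}\right)\right)^{2} = \left(\frac{1}{6} \cdot 27 \frac{1}{\frac{31}{27}} \left(- \frac{8}{9}\right)\right)^{2} = \left(\frac{1}{6} \cdot 27 \cdot \frac{27}{31} \left(- \frac{8}{9}\right)\right)^{2} = \left(- \frac{108}{31}\right)^{2} = \frac{11664}{961}$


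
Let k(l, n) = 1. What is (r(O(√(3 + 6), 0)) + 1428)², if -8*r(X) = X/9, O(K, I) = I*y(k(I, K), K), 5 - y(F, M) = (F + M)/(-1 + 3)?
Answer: 2039184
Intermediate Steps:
y(F, M) = 5 - F/2 - M/2 (y(F, M) = 5 - (F + M)/(-1 + 3) = 5 - (F + M)/2 = 5 - (F/2 + M/2) = 5 + (-F/2 - M/2) = 5 - F/2 - M/2)
O(K, I) = I*(9/2 - K/2) (O(K, I) = I*(5 - ½*1 - K/2) = I*(5 - ½ - K/2) = I*(9/2 - K/2))
r(X) = -X/72 (r(X) = -X/(8*9) = -X/72)
(r(O(√(3 + 6), 0)) + 1428)² = (-0*(9 - √(3 + 6))/144 + 1428)² = (-0*(9 - √9)/144 + 1428)² = (-0*(9 - 1*3)/144 + 1428)² = (-0*(9 - 3)/144 + 1428)² = (-0*6/144 + 1428)² = (-1/72*0 + 1428)² = (0 + 1428)² = 1428² = 2039184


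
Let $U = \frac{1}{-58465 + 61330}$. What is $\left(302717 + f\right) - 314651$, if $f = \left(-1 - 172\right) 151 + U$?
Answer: $- \frac{109033304}{2865} \approx -38057.0$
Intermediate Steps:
$U = \frac{1}{2865} \approx 0.00034904$
$f = - \frac{74842394}{2865}$ ($f = \left(-1 - 172\right) 151 + \frac{1}{2865} = \left(-173\right) 151 + \frac{1}{2865} = -26123 + \frac{1}{2865} = - \frac{74842394}{2865} \approx -26123.0$)
$\left(302717 + f\right) - 314651 = \left(302717 - \frac{74842394}{2865}\right) - 314651 = \frac{792441811}{2865} - 314651 = - \frac{109033304}{2865}$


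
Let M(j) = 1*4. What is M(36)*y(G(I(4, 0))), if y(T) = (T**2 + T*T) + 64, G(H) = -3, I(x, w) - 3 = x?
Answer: 328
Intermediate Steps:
I(x, w) = 3 + x
M(j) = 4
y(T) = 64 + 2*T**2 (y(T) = (T**2 + T**2) + 64 = 2*T**2 + 64 = 64 + 2*T**2)
M(36)*y(G(I(4, 0))) = 4*(64 + 2*(-3)**2) = 4*(64 + 2*9) = 4*(64 + 18) = 4*82 = 328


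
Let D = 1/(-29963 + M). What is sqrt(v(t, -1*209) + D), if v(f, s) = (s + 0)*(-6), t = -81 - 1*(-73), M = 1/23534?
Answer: 2*sqrt(155883310079236091970)/705149241 ≈ 35.412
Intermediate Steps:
M = 1/23534 ≈ 4.2492e-5
t = -8 (t = -81 + 73 = -8)
v(f, s) = -6*s (v(f, s) = s*(-6) = -6*s)
D = -23534/705149241 (D = 1/(-29963 + 1/23534) = 1/(-705149241/23534) = -23534/705149241 ≈ -3.3374e-5)
sqrt(v(t, -1*209) + D) = sqrt(-(-6)*209 - 23534/705149241) = sqrt(-6*(-209) - 23534/705149241) = sqrt(1254 - 23534/705149241) = sqrt(884257124680/705149241) = 2*sqrt(155883310079236091970)/705149241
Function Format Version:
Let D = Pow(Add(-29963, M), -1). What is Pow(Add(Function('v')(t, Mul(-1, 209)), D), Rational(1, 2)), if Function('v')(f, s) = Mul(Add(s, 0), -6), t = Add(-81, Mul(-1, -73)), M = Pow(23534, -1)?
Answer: Mul(Rational(2, 705149241), Pow(155883310079236091970, Rational(1, 2))) ≈ 35.412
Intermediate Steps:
M = Rational(1, 23534) ≈ 4.2492e-5
t = -8 (t = Add(-81, 73) = -8)
Function('v')(f, s) = Mul(-6, s) (Function('v')(f, s) = Mul(s, -6) = Mul(-6, s))
D = Rational(-23534, 705149241) (D = Pow(Add(-29963, Rational(1, 23534)), -1) = Pow(Rational(-705149241, 23534), -1) = Rational(-23534, 705149241) ≈ -3.3374e-5)
Pow(Add(Function('v')(t, Mul(-1, 209)), D), Rational(1, 2)) = Pow(Add(Mul(-6, Mul(-1, 209)), Rational(-23534, 705149241)), Rational(1, 2)) = Pow(Add(Mul(-6, -209), Rational(-23534, 705149241)), Rational(1, 2)) = Pow(Add(1254, Rational(-23534, 705149241)), Rational(1, 2)) = Pow(Rational(884257124680, 705149241), Rational(1, 2)) = Mul(Rational(2, 705149241), Pow(155883310079236091970, Rational(1, 2)))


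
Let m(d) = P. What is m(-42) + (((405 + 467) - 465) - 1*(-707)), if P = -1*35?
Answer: 1079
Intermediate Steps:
P = -35
m(d) = -35
m(-42) + (((405 + 467) - 465) - 1*(-707)) = -35 + (((405 + 467) - 465) - 1*(-707)) = -35 + ((872 - 465) + 707) = -35 + (407 + 707) = -35 + 1114 = 1079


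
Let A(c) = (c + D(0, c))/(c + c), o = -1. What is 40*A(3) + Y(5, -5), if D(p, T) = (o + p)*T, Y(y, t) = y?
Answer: 5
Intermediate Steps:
D(p, T) = T*(-1 + p) (D(p, T) = (-1 + p)*T = T*(-1 + p))
A(c) = 0 (A(c) = (c + c*(-1 + 0))/(c + c) = (c + c*(-1))/((2*c)) = (c - c)*(1/(2*c)) = 0*(1/(2*c)) = 0)
40*A(3) + Y(5, -5) = 40*0 + 5 = 0 + 5 = 5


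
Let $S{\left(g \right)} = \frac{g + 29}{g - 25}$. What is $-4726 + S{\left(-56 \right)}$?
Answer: $- \frac{14177}{3} \approx -4725.7$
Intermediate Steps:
$S{\left(g \right)} = \frac{29 + g}{-25 + g}$
$-4726 + S{\left(-56 \right)} = -4726 + \frac{29 - 56}{-25 - 56} = -4726 + \frac{1}{-81} \left(-27\right) = -4726 - - \frac{1}{3} = -4726 + \frac{1}{3} = - \frac{14177}{3}$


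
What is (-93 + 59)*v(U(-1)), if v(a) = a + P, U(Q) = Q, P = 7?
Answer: -204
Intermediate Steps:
v(a) = 7 + a (v(a) = a + 7 = 7 + a)
(-93 + 59)*v(U(-1)) = (-93 + 59)*(7 - 1) = -34*6 = -204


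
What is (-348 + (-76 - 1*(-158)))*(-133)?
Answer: 35378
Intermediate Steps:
(-348 + (-76 - 1*(-158)))*(-133) = (-348 + (-76 + 158))*(-133) = (-348 + 82)*(-133) = -266*(-133) = 35378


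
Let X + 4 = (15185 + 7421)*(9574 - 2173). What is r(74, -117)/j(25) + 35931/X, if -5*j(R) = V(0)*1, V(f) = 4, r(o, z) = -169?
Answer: 70687280207/334614004 ≈ 211.25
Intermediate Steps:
X = 167307002 (X = -4 + (15185 + 7421)*(9574 - 2173) = -4 + 22606*7401 = -4 + 167307006 = 167307002)
j(R) = -⅘ (j(R) = -4/5 = -⅕*4 = -⅘)
r(74, -117)/j(25) + 35931/X = -169/(-⅘) + 35931/167307002 = -169*(-5/4) + 35931*(1/167307002) = 845/4 + 35931/167307002 = 70687280207/334614004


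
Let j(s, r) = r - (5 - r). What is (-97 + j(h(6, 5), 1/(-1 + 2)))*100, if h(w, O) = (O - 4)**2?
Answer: -10000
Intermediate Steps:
h(w, O) = (-4 + O)**2
j(s, r) = -5 + 2*r (j(s, r) = r + (-5 + r) = -5 + 2*r)
(-97 + j(h(6, 5), 1/(-1 + 2)))*100 = (-97 + (-5 + 2/(-1 + 2)))*100 = (-97 + (-5 + 2/1))*100 = (-97 + (-5 + 2*1))*100 = (-97 + (-5 + 2))*100 = (-97 - 3)*100 = -100*100 = -10000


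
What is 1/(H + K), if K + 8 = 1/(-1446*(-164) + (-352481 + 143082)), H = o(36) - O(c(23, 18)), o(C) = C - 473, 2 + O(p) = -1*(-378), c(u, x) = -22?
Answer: -27745/22778644 ≈ -0.0012180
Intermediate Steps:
O(p) = 376 (O(p) = -2 - 1*(-378) = -2 + 378 = 376)
o(C) = -473 + C
H = -813 (H = (-473 + 36) - 1*376 = -437 - 376 = -813)
K = -221959/27745 (K = -8 + 1/(-1446*(-164) + (-352481 + 143082)) = -8 + 1/(237144 - 209399) = -8 + 1/27745 = -221959/27745 ≈ -8.0000)
1/(H + K) = 1/(-813 - 221959/27745) = 1/(-22778644/27745) = -27745/22778644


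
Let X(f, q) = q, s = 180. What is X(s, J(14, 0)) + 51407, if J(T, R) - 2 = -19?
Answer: 51390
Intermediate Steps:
J(T, R) = -17 (J(T, R) = 2 - 19 = -17)
X(s, J(14, 0)) + 51407 = -17 + 51407 = 51390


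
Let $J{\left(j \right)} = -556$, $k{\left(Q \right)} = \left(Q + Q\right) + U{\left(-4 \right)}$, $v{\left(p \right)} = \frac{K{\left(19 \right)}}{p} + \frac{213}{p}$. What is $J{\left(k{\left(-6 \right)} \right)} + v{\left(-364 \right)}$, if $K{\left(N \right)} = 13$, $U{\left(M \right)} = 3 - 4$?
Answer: $- \frac{101305}{182} \approx -556.62$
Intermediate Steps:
$U{\left(M \right)} = -1$
$v{\left(p \right)} = \frac{226}{p}$ ($v{\left(p \right)} = \frac{13}{p} + \frac{213}{p} = \frac{226}{p}$)
$k{\left(Q \right)} = -1 + 2 Q$ ($k{\left(Q \right)} = \left(Q + Q\right) - 1 = 2 Q - 1 = -1 + 2 Q$)
$J{\left(k{\left(-6 \right)} \right)} + v{\left(-364 \right)} = -556 + \frac{226}{-364} = -556 + 226 \left(- \frac{1}{364}\right) = -556 - \frac{113}{182} = - \frac{101305}{182}$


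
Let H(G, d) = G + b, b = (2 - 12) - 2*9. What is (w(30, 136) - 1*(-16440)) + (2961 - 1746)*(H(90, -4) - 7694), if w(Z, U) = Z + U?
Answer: -9256274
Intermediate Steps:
b = -28 (b = -10 - 18 = -28)
H(G, d) = -28 + G (H(G, d) = G - 28 = -28 + G)
w(Z, U) = U + Z
(w(30, 136) - 1*(-16440)) + (2961 - 1746)*(H(90, -4) - 7694) = ((136 + 30) - 1*(-16440)) + (2961 - 1746)*((-28 + 90) - 7694) = (166 + 16440) + 1215*(62 - 7694) = 16606 + 1215*(-7632) = 16606 - 9272880 = -9256274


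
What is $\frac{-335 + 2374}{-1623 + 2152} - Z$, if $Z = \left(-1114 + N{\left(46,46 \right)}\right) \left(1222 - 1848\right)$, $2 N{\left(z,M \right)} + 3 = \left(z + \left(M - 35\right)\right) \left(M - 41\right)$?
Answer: $- \frac{322210803}{529} \approx -6.0909 \cdot 10^{5}$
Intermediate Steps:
$N{\left(z,M \right)} = - \frac{3}{2} + \frac{\left(-41 + M\right) \left(-35 + M + z\right)}{2}$ ($N{\left(z,M \right)} = - \frac{3}{2} + \frac{\left(z + \left(M - 35\right)\right) \left(M - 41\right)}{2} = - \frac{3}{2} + \frac{\left(z + \left(-35 + M\right)\right) \left(-41 + M\right)}{2} = - \frac{3}{2} + \frac{\left(-35 + M + z\right) \left(-41 + M\right)}{2} = - \frac{3}{2} + \frac{\left(-41 + M\right) \left(-35 + M + z\right)}{2}$)
$Z = 609098$ ($Z = \left(-1114 + \left(716 + \frac{46^{2}}{2} - 1748 - 943 + \frac{1}{2} \cdot 46 \cdot 46\right)\right) \left(1222 - 1848\right) = \left(-1114 + \left(716 + \frac{1}{2} \cdot 2116 - 1748 - 943 + 1058\right)\right) \left(-626\right) = \left(-1114 + \left(716 + 1058 - 1748 - 943 + 1058\right)\right) \left(-626\right) = \left(-1114 + 141\right) \left(-626\right) = \left(-973\right) \left(-626\right) = 609098$)
$\frac{-335 + 2374}{-1623 + 2152} - Z = \frac{-335 + 2374}{-1623 + 2152} - 609098 = \frac{2039}{529} - 609098 = - \frac{322210803}{529}$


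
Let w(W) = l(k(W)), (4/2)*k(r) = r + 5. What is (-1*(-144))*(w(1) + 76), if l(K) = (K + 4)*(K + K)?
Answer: 16992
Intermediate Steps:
k(r) = 5/2 + r/2 (k(r) = (r + 5)/2 = (5 + r)/2 = 5/2 + r/2)
l(K) = 2*K*(4 + K) (l(K) = (4 + K)*(2*K) = 2*K*(4 + K))
w(W) = 2*(5/2 + W/2)*(13/2 + W/2) (w(W) = 2*(5/2 + W/2)*(4 + (5/2 + W/2)) = 2*(5/2 + W/2)*(13/2 + W/2))
(-1*(-144))*(w(1) + 76) = (-1*(-144))*((5 + 1)*(13 + 1)/2 + 76) = 144*((1/2)*6*14 + 76) = 144*(42 + 76) = 144*118 = 16992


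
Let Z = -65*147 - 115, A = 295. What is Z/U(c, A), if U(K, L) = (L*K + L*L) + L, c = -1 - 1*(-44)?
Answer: -1934/20001 ≈ -0.096695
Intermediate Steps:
Z = -9670 (Z = -9555 - 115 = -9670)
c = 43 (c = -1 + 44 = 43)
U(K, L) = L + L² + K*L (U(K, L) = (K*L + L²) + L = (L² + K*L) + L = L + L² + K*L)
Z/U(c, A) = -9670*1/(295*(1 + 43 + 295)) = -9670/(295*339) = -9670/100005 = -9670*1/100005 = -1934/20001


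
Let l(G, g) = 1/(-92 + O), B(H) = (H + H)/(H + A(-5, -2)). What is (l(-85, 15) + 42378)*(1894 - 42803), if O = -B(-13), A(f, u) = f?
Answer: -1457992219101/841 ≈ -1.7336e+9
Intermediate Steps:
B(H) = 2*H/(-5 + H) (B(H) = (H + H)/(H - 5) = (2*H)/(-5 + H) = 2*H/(-5 + H))
O = -13/9 (O = -2*(-13)/(-5 - 13) = -2*(-13)/(-18) = -2*(-13)*(-1)/18 = -1*13/9 = -13/9 ≈ -1.4444)
l(G, g) = -9/841 (l(G, g) = 1/(-92 - 13/9) = 1/(-841/9) = -9/841)
(l(-85, 15) + 42378)*(1894 - 42803) = (-9/841 + 42378)*(1894 - 42803) = (35639889/841)*(-40909) = -1457992219101/841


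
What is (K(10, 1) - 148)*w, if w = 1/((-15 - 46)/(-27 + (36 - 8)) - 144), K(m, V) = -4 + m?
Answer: 142/205 ≈ 0.69268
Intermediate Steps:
w = -1/205 (w = 1/(-61/(-27 + 28) - 144) = 1/(-61/1 - 144) = 1/(-61*1 - 144) = 1/(-61 - 144) = 1/(-205) = -1/205 ≈ -0.0048781)
(K(10, 1) - 148)*w = ((-4 + 10) - 148)*(-1/205) = (6 - 148)*(-1/205) = -142*(-1/205) = 142/205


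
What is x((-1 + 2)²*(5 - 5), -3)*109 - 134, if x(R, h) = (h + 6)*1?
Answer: 193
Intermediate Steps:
x(R, h) = 6 + h (x(R, h) = (6 + h)*1 = 6 + h)
x((-1 + 2)²*(5 - 5), -3)*109 - 134 = (6 - 3)*109 - 134 = 3*109 - 134 = 327 - 134 = 193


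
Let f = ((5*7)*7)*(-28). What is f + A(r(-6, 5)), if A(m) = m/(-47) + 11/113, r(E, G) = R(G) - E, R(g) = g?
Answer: -36434186/5311 ≈ -6860.1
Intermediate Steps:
r(E, G) = G - E
A(m) = 11/113 - m/47 (A(m) = m*(-1/47) + 11*(1/113) = -m/47 + 11/113 = 11/113 - m/47)
f = -6860 (f = (35*7)*(-28) = 245*(-28) = -6860)
f + A(r(-6, 5)) = -6860 + (11/113 - (5 - 1*(-6))/47) = -6860 + (11/113 - (5 + 6)/47) = -6860 + (11/113 - 1/47*11) = -6860 + (11/113 - 11/47) = -6860 - 726/5311 = -36434186/5311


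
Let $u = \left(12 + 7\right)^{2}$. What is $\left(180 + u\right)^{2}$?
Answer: $292681$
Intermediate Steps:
$u = 361$ ($u = 19^{2} = 361$)
$\left(180 + u\right)^{2} = \left(180 + 361\right)^{2} = 541^{2} = 292681$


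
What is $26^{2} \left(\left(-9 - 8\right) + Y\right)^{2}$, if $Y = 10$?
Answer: $33124$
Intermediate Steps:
$26^{2} \left(\left(-9 - 8\right) + Y\right)^{2} = 26^{2} \left(\left(-9 - 8\right) + 10\right)^{2} = 676 \left(-17 + 10\right)^{2} = 676 \left(-7\right)^{2} = 676 \cdot 49 = 33124$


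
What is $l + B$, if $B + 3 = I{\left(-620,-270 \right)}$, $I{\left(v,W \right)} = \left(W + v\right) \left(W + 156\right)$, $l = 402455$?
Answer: $503912$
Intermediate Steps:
$I{\left(v,W \right)} = \left(156 + W\right) \left(W + v\right)$ ($I{\left(v,W \right)} = \left(W + v\right) \left(156 + W\right) = \left(156 + W\right) \left(W + v\right)$)
$B = 101457$ ($B = -3 + \left(\left(-270\right)^{2} + 156 \left(-270\right) + 156 \left(-620\right) - -167400\right) = -3 + \left(72900 - 42120 - 96720 + 167400\right) = -3 + 101460 = 101457$)
$l + B = 402455 + 101457 = 503912$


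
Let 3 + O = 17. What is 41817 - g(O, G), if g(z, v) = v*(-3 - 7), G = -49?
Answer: 41327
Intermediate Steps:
O = 14 (O = -3 + 17 = 14)
g(z, v) = -10*v (g(z, v) = v*(-10) = -10*v)
41817 - g(O, G) = 41817 - (-10)*(-49) = 41817 - 1*490 = 41817 - 490 = 41327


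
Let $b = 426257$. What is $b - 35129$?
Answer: $391128$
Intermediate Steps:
$b - 35129 = 426257 - 35129 = 391128$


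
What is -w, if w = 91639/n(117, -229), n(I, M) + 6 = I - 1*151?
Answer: 91639/40 ≈ 2291.0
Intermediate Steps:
n(I, M) = -157 + I (n(I, M) = -6 + (I - 1*151) = -6 + (I - 151) = -6 + (-151 + I) = -157 + I)
w = -91639/40 (w = 91639/(-157 + 117) = 91639/(-40) = 91639*(-1/40) = -91639/40 ≈ -2291.0)
-w = -1*(-91639/40) = 91639/40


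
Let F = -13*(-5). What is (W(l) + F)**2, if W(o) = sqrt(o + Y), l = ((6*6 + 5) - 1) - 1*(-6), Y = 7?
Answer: (65 + sqrt(53))**2 ≈ 5224.4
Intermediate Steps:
l = 46 (l = ((36 + 5) - 1) + 6 = (41 - 1) + 6 = 40 + 6 = 46)
W(o) = sqrt(7 + o) (W(o) = sqrt(o + 7) = sqrt(7 + o))
F = 65
(W(l) + F)**2 = (sqrt(7 + 46) + 65)**2 = (sqrt(53) + 65)**2 = (65 + sqrt(53))**2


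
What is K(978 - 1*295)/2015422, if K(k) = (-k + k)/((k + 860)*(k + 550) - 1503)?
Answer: 0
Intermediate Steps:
K(k) = 0 (K(k) = 0/((860 + k)*(550 + k) - 1503) = 0/((550 + k)*(860 + k) - 1503) = 0/(-1503 + (550 + k)*(860 + k)) = 0)
K(978 - 1*295)/2015422 = 0/2015422 = 0*(1/2015422) = 0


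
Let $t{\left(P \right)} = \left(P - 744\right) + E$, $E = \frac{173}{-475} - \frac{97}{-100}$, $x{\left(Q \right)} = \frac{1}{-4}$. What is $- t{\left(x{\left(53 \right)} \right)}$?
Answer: $\frac{353231}{475} \approx 743.64$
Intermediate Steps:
$x{\left(Q \right)} = - \frac{1}{4}$
$E = \frac{1151}{1900}$ ($E = 173 \left(- \frac{1}{475}\right) - - \frac{97}{100} = - \frac{173}{475} + \frac{97}{100} = \frac{1151}{1900} \approx 0.60579$)
$t{\left(P \right)} = - \frac{1412449}{1900} + P$ ($t{\left(P \right)} = \left(P - 744\right) + \frac{1151}{1900} = \left(-744 + P\right) + \frac{1151}{1900} = - \frac{1412449}{1900} + P$)
$- t{\left(x{\left(53 \right)} \right)} = - (- \frac{1412449}{1900} - \frac{1}{4}) = \left(-1\right) \left(- \frac{353231}{475}\right) = \frac{353231}{475}$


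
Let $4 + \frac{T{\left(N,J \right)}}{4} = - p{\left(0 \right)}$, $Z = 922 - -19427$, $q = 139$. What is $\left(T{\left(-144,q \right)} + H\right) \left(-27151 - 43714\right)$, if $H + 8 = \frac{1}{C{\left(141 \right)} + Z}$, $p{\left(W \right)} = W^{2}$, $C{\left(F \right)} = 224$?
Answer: $\frac{34989664615}{20573} \approx 1.7008 \cdot 10^{6}$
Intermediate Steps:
$Z = 20349$ ($Z = 922 + 19427 = 20349$)
$T{\left(N,J \right)} = -16$ ($T{\left(N,J \right)} = -16 + 4 \left(- 0^{2}\right) = -16 + 4 \left(\left(-1\right) 0\right) = -16 + 4 \cdot 0 = -16 + 0 = -16$)
$H = - \frac{164583}{20573}$ ($H = -8 + \frac{1}{224 + 20349} = -8 + \frac{1}{20573} = - \frac{164583}{20573} \approx -8.0$)
$\left(T{\left(-144,q \right)} + H\right) \left(-27151 - 43714\right) = \left(-16 - \frac{164583}{20573}\right) \left(-27151 - 43714\right) = \left(- \frac{493751}{20573}\right) \left(-70865\right) = \frac{34989664615}{20573}$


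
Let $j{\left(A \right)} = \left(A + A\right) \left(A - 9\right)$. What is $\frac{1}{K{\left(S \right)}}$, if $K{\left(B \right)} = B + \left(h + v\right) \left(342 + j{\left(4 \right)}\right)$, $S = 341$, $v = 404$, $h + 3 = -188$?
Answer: $\frac{1}{64667} \approx 1.5464 \cdot 10^{-5}$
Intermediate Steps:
$h = -191$ ($h = -3 - 188 = -191$)
$j{\left(A \right)} = 2 A \left(-9 + A\right)$
$K{\left(B \right)} = 64326 + B$ ($K{\left(B \right)} = B + \left(-191 + 404\right) \left(342 + 2 \cdot 4 \left(-9 + 4\right)\right) = B + 213 \left(342 + 2 \cdot 4 \left(-5\right)\right) = B + 213 \left(342 - 40\right) = B + 213 \cdot 302 = B + 64326 = 64326 + B$)
$\frac{1}{K{\left(S \right)}} = \frac{1}{64326 + 341} = \frac{1}{64667}$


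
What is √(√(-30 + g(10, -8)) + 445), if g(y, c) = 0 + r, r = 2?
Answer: √(445 + 2*I*√7) ≈ 21.095 + 0.1254*I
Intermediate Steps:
g(y, c) = 2 (g(y, c) = 0 + 2 = 2)
√(√(-30 + g(10, -8)) + 445) = √(√(-30 + 2) + 445) = √(√(-28) + 445) = √(2*I*√7 + 445) = √(445 + 2*I*√7)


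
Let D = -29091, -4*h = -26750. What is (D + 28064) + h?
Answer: 11321/2 ≈ 5660.5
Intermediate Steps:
h = 13375/2 (h = -1/4*(-26750) = 13375/2 ≈ 6687.5)
(D + 28064) + h = (-29091 + 28064) + 13375/2 = -1027 + 13375/2 = 11321/2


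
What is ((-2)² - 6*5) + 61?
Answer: 35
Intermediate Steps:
((-2)² - 6*5) + 61 = (4 - 30) + 61 = -26 + 61 = 35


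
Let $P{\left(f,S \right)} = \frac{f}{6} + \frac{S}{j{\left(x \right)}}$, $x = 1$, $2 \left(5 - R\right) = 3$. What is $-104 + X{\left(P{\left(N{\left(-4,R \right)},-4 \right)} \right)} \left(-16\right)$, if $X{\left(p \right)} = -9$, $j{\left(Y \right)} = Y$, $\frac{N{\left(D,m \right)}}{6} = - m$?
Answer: $40$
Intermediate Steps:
$R = \frac{7}{2}$ ($R = 5 - \frac{3}{2} = \frac{7}{2} \approx 3.5$)
$N{\left(D,m \right)} = - 6 m$ ($N{\left(D,m \right)} = 6 \left(- m\right) = - 6 m$)
$P{\left(f,S \right)} = S + \frac{f}{6}$ ($P{\left(f,S \right)} = \frac{f}{6} + \frac{S}{1} = f \frac{1}{6} + S 1 = \frac{f}{6} + S = S + \frac{f}{6}$)
$-104 + X{\left(P{\left(N{\left(-4,R \right)},-4 \right)} \right)} \left(-16\right) = -104 - -144 = -104 + 144 = 40$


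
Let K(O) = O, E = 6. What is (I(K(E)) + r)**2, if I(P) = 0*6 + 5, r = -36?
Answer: 961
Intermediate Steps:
I(P) = 5 (I(P) = 0 + 5 = 5)
(I(K(E)) + r)**2 = (5 - 36)**2 = (-31)**2 = 961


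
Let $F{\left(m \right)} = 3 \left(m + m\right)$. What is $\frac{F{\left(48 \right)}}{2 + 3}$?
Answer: $\frac{288}{5} \approx 57.6$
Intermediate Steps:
$F{\left(m \right)} = 6 m$ ($F{\left(m \right)} = 3 \cdot 2 m = 6 m$)
$\frac{F{\left(48 \right)}}{2 + 3} = \frac{6 \cdot 48}{2 + 3} = \frac{1}{5} \cdot 288 = \frac{288}{5}$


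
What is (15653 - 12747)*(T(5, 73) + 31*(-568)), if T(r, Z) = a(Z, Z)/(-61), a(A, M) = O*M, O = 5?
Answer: -3122360418/61 ≈ -5.1186e+7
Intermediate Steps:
a(A, M) = 5*M
T(r, Z) = -5*Z/61 (T(r, Z) = (5*Z)/(-61) = (5*Z)*(-1/61) = -5*Z/61)
(15653 - 12747)*(T(5, 73) + 31*(-568)) = (15653 - 12747)*(-5/61*73 + 31*(-568)) = 2906*(-365/61 - 17608) = 2906*(-1074453/61) = -3122360418/61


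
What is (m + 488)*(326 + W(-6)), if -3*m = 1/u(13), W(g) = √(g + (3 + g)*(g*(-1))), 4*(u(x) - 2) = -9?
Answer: 478568/3 + 2936*I*√6/3 ≈ 1.5952e+5 + 2397.2*I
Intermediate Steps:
u(x) = -¼ (u(x) = 2 + (¼)*(-9) = 2 - 9/4 = -¼)
W(g) = √(g - g*(3 + g)) (W(g) = √(g + (3 + g)*(-g)) = √(g - g*(3 + g)))
m = 4/3 (m = -1/(3*(-¼)) = -⅓*(-4) = 4/3 ≈ 1.3333)
(m + 488)*(326 + W(-6)) = (4/3 + 488)*(326 + √(-1*(-6)*(2 - 6))) = 1468*(326 + √(-1*(-6)*(-4)))/3 = 1468*(326 + √(-24))/3 = 1468*(326 + 2*I*√6)/3 = 478568/3 + 2936*I*√6/3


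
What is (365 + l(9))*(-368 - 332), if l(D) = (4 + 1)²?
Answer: -273000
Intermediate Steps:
l(D) = 25 (l(D) = 5² = 25)
(365 + l(9))*(-368 - 332) = (365 + 25)*(-368 - 332) = 390*(-700) = -273000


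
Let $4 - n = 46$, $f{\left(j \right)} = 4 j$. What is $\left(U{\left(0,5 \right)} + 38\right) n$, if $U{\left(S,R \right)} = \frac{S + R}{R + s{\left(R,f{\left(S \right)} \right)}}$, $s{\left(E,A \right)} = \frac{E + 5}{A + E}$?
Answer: $-1626$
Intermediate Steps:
$s{\left(E,A \right)} = \frac{5 + E}{A + E}$
$n = -42$ ($n = 4 - 46 = -42$)
$U{\left(S,R \right)} = \frac{R + S}{R + \frac{5 + R}{R + 4 S}}$ ($U{\left(S,R \right)} = \frac{S + R}{R + \frac{5 + R}{4 S + R}} = \frac{R + S}{R + \frac{5 + R}{R + 4 S}}$)
$\left(U{\left(0,5 \right)} + 38\right) n = \left(\frac{\left(5 + 0\right) \left(5 + 4 \cdot 0\right)}{5 + 5 + 5 \left(5 + 4 \cdot 0\right)} + 38\right) \left(-42\right) = \left(\frac{1}{5 + 5 + 5 \left(5 + 0\right)} 5 \left(5 + 0\right) + 38\right) \left(-42\right) = \left(\frac{1}{5 + 5 + 5 \cdot 5} \cdot 5 \cdot 5 + 38\right) \left(-42\right) = \left(\frac{1}{5 + 5 + 25} \cdot 5 \cdot 5 + 38\right) \left(-42\right) = \left(\frac{1}{35} \cdot 5 \cdot 5 + 38\right) \left(-42\right) = \left(\frac{5}{7} + 38\right) \left(-42\right) = \frac{271}{7} \left(-42\right) = -1626$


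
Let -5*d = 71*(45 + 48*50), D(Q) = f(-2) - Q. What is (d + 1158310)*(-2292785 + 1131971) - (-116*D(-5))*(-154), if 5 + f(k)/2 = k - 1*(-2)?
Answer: -1304280073754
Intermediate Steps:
f(k) = -6 + 2*k (f(k) = -10 + 2*(k - 1*(-2)) = -10 + 2*(k + 2) = -10 + 2*(2 + k) = -10 + (4 + 2*k) = -6 + 2*k)
D(Q) = -10 - Q (D(Q) = (-6 + 2*(-2)) - Q = (-6 - 4) - Q = -10 - Q)
d = -34719 (d = -71*(45 + 48*50)/5 = -71*(45 + 2400)/5 = -71*2445/5 = -⅕*173595 = -34719)
(d + 1158310)*(-2292785 + 1131971) - (-116*D(-5))*(-154) = (-34719 + 1158310)*(-2292785 + 1131971) - (-116*(-10 - 1*(-5)))*(-154) = 1123591*(-1160814) - (-116*(-10 + 5))*(-154) = -1304280163074 - (-116*(-5))*(-154) = -1304280163074 - 580*(-154) = -1304280163074 - 1*(-89320) = -1304280163074 + 89320 = -1304280073754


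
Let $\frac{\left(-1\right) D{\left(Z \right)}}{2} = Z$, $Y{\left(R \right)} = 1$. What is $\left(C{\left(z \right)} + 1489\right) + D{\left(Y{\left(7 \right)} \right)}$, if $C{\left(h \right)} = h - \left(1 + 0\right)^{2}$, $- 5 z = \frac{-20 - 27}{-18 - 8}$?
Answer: $\frac{193133}{130} \approx 1485.6$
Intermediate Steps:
$D{\left(Z \right)} = - 2 Z$
$z = - \frac{47}{130}$ ($z = - \frac{\left(-20 - 27\right) \frac{1}{-18 - 8}}{5} = - \frac{\left(-47\right) \frac{1}{-26}}{5} = - \frac{\left(-47\right) \left(- \frac{1}{26}\right)}{5} = \left(- \frac{1}{5}\right) \frac{47}{26} = - \frac{47}{130} \approx -0.36154$)
$C{\left(h \right)} = -1 + h$ ($C{\left(h \right)} = h - 1^{2} = h - 1 = -1 + h$)
$\left(C{\left(z \right)} + 1489\right) + D{\left(Y{\left(7 \right)} \right)} = \left(\left(-1 - \frac{47}{130}\right) + 1489\right) - 2 = \left(- \frac{177}{130} + 1489\right) - 2 = \frac{193393}{130} - 2 = \frac{193133}{130}$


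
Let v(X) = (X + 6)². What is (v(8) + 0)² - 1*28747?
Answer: 9669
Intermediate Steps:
v(X) = (6 + X)²
(v(8) + 0)² - 1*28747 = ((6 + 8)² + 0)² - 1*28747 = (14² + 0)² - 28747 = (196 + 0)² - 28747 = 196² - 28747 = 38416 - 28747 = 9669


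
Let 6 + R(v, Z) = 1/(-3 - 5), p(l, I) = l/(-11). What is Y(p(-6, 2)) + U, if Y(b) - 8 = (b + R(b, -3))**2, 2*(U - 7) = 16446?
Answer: 64036153/7744 ≈ 8269.1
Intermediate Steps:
U = 8230 (U = 7 + (1/2)*16446 = 7 + 8223 = 8230)
p(l, I) = -l/11 (p(l, I) = l*(-1/11) = -l/11)
R(v, Z) = -49/8 (R(v, Z) = -6 + 1/(-3 - 5) = -6 + 1/(-8) = -6 - 1/8 = -49/8)
Y(b) = 8 + (-49/8 + b)**2 (Y(b) = 8 + (b - 49/8)**2 = 8 + (-49/8 + b)**2)
Y(p(-6, 2)) + U = (8 + (-49 + 8*(-1/11*(-6)))**2/64) + 8230 = (8 + (-49 + 8*(6/11))**2/64) + 8230 = (8 + (-49 + 48/11)**2/64) + 8230 = (8 + (-491/11)**2/64) + 8230 = (8 + (1/64)*(241081/121)) + 8230 = (8 + 241081/7744) + 8230 = 303033/7744 + 8230 = 64036153/7744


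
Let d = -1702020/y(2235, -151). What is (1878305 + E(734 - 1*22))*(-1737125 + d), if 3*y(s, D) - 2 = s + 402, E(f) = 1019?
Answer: -8624929977639940/2639 ≈ -3.2683e+12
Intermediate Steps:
y(s, D) = 404/3 + s/3 (y(s, D) = ⅔ + (s + 402)/3 = ⅔ + (402 + s)/3 = ⅔ + (134 + s/3) = 404/3 + s/3)
d = -5106060/2639 (d = -1702020/(404/3 + (⅓)*2235) = -1702020/(404/3 + 745) = -1702020/2639/3 = -1702020*3/2639 = -5106060/2639 ≈ -1934.8)
(1878305 + E(734 - 1*22))*(-1737125 + d) = (1878305 + 1019)*(-1737125 - 5106060/2639) = 1879324*(-4589378935/2639) = -8624929977639940/2639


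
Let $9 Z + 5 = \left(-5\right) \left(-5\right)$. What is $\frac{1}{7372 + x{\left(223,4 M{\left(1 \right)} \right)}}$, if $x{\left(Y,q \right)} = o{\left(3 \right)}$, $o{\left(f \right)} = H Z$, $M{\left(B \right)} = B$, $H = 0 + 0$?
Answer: $\frac{1}{7372} \approx 0.00013565$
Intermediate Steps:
$H = 0$
$Z = \frac{20}{9}$ ($Z = - \frac{5}{9} + \frac{\left(-5\right) \left(-5\right)}{9} = - \frac{5}{9} + \frac{1}{9} \cdot 25 = - \frac{5}{9} + \frac{25}{9} = \frac{20}{9} \approx 2.2222$)
$o{\left(f \right)} = 0$ ($o{\left(f \right)} = 0 \cdot \frac{20}{9} = 0$)
$x{\left(Y,q \right)} = 0$
$\frac{1}{7372 + x{\left(223,4 M{\left(1 \right)} \right)}} = \frac{1}{7372 + 0} = \frac{1}{7372}$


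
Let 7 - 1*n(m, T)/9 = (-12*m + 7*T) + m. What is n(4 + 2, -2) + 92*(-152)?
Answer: -13201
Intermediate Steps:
n(m, T) = 63 - 63*T + 99*m (n(m, T) = 63 - 9*((-12*m + 7*T) + m) = 63 - 9*(-11*m + 7*T) = 63 + (-63*T + 99*m) = 63 - 63*T + 99*m)
n(4 + 2, -2) + 92*(-152) = (63 - 63*(-2) + 99*(4 + 2)) + 92*(-152) = (63 + 126 + 99*6) - 13984 = (63 + 126 + 594) - 13984 = 783 - 13984 = -13201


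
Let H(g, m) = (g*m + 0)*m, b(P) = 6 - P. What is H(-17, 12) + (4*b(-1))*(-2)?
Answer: -2504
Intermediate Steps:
H(g, m) = g*m² (H(g, m) = (g*m)*m = g*m²)
H(-17, 12) + (4*b(-1))*(-2) = -17*12² + (4*(6 - 1*(-1)))*(-2) = -17*144 + (4*(6 + 1))*(-2) = -2448 + (4*7)*(-2) = -2448 + 28*(-2) = -2448 - 56 = -2504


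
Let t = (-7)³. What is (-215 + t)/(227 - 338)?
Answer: 186/37 ≈ 5.0270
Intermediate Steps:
t = -343
(-215 + t)/(227 - 338) = (-215 - 343)/(227 - 338) = -558/(-111) = -558*(-1/111) = 186/37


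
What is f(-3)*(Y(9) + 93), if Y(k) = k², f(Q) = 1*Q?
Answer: -522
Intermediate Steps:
f(Q) = Q
f(-3)*(Y(9) + 93) = -3*(9² + 93) = -3*(81 + 93) = -3*174 = -522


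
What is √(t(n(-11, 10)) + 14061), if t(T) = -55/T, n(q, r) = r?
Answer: √56222/2 ≈ 118.56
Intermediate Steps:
√(t(n(-11, 10)) + 14061) = √(-55/10 + 14061) = √(-55*⅒ + 14061) = √(-11/2 + 14061) = √(28111/2) = √56222/2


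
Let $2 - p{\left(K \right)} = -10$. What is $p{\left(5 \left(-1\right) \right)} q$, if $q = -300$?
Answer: $-3600$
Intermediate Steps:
$p{\left(K \right)} = 12$ ($p{\left(K \right)} = 2 - -10 = 2 + 10 = 12$)
$p{\left(5 \left(-1\right) \right)} q = 12 \left(-300\right) = -3600$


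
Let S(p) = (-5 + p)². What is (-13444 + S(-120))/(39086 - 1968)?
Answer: 2181/37118 ≈ 0.058759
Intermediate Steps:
(-13444 + S(-120))/(39086 - 1968) = (-13444 + (-5 - 120)²)/(39086 - 1968) = (-13444 + (-125)²)/37118 = (-13444 + 15625)*(1/37118) = 2181*(1/37118) = 2181/37118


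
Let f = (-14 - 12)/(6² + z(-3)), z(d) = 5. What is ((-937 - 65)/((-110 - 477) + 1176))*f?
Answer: 26052/24149 ≈ 1.0788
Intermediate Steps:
f = -26/41 (f = (-14 - 12)/(6² + 5) = -26/(36 + 5) = -26/41 ≈ -0.63415)
((-937 - 65)/((-110 - 477) + 1176))*f = ((-937 - 65)/((-110 - 477) + 1176))*(-26/41) = -1002/(-587 + 1176)*(-26/41) = -1002/589*(-26/41) = 26052/24149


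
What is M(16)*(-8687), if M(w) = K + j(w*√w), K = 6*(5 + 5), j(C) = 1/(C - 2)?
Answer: -32324327/62 ≈ -5.2136e+5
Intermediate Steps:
j(C) = 1/(-2 + C)
K = 60 (K = 6*10 = 60)
M(w) = 60 + 1/(-2 + w^(3/2)) (M(w) = 60 + 1/(-2 + w*√w) = 60 + 1/(-2 + w^(3/2)))
M(16)*(-8687) = ((-119 + 60*16^(3/2))/(-2 + 16^(3/2)))*(-8687) = ((-119 + 60*64)/(-2 + 64))*(-8687) = ((-119 + 3840)/62)*(-8687) = ((1/62)*3721)*(-8687) = (3721/62)*(-8687) = -32324327/62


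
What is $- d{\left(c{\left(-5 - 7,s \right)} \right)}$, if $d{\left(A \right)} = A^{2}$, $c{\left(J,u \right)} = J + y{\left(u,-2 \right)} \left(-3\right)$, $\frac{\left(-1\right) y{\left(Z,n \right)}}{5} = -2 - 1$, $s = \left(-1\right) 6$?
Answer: $-3249$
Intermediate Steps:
$s = -6$
$y{\left(Z,n \right)} = 15$ ($y{\left(Z,n \right)} = - 5 \left(-2 - 1\right) = \left(-5\right) \left(-3\right) = 15$)
$c{\left(J,u \right)} = -45 + J$ ($c{\left(J,u \right)} = J + 15 \left(-3\right) = J - 45 = -45 + J$)
$- d{\left(c{\left(-5 - 7,s \right)} \right)} = - \left(-45 - 12\right)^{2} = - \left(-57\right)^{2} = \left(-1\right) 3249 = -3249$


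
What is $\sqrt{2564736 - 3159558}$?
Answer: $i \sqrt{594822} \approx 771.25 i$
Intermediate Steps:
$\sqrt{2564736 - 3159558} = \sqrt{-594822} = i \sqrt{594822}$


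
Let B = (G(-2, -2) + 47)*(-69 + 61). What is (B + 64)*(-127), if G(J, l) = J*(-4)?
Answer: 47752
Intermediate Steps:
G(J, l) = -4*J
B = -440 (B = (-4*(-2) + 47)*(-69 + 61) = (8 + 47)*(-8) = 55*(-8) = -440)
(B + 64)*(-127) = (-440 + 64)*(-127) = -376*(-127) = 47752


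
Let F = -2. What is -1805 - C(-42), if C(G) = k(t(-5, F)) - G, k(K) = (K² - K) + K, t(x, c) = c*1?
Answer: -1851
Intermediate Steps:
t(x, c) = c
k(K) = K²
C(G) = 4 - G (C(G) = (-2)² - G = 4 - G)
-1805 - C(-42) = -1805 - (4 - 1*(-42)) = -1805 - (4 + 42) = -1805 - 1*46 = -1805 - 46 = -1851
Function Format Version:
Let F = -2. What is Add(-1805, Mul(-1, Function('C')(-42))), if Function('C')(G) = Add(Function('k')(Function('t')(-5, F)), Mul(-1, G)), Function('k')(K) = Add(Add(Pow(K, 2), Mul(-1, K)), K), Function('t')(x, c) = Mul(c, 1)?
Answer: -1851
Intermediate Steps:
Function('t')(x, c) = c
Function('k')(K) = Pow(K, 2)
Function('C')(G) = Add(4, Mul(-1, G)) (Function('C')(G) = Add(Pow(-2, 2), Mul(-1, G)) = Add(4, Mul(-1, G)))
Add(-1805, Mul(-1, Function('C')(-42))) = Add(-1805, Mul(-1, Add(4, Mul(-1, -42)))) = Add(-1805, Mul(-1, Add(4, 42))) = Add(-1805, Mul(-1, 46)) = Add(-1805, -46) = -1851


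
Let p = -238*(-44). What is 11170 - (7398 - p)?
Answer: 14244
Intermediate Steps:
p = 10472
11170 - (7398 - p) = 11170 - (7398 - 1*10472) = 11170 - (7398 - 10472) = 11170 - 1*(-3074) = 11170 + 3074 = 14244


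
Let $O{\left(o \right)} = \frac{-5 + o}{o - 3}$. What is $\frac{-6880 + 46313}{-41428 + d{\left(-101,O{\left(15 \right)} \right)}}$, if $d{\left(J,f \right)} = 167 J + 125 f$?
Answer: $- \frac{236598}{349145} \approx -0.67765$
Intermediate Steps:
$O{\left(o \right)} = \frac{-5 + o}{-3 + o}$
$d{\left(J,f \right)} = 125 f + 167 J$
$\frac{-6880 + 46313}{-41428 + d{\left(-101,O{\left(15 \right)} \right)}} = \frac{-6880 + 46313}{-41428 + \left(125 \frac{-5 + 15}{-3 + 15} + 167 \left(-101\right)\right)} = \frac{39433}{-41428 - \left(16867 - 125 \cdot \frac{1}{12} \cdot 10\right)} = \frac{39433}{-41428 + \left(125 \cdot \frac{5}{6} - 16867\right)} = \frac{39433}{-41428 + \left(\frac{625}{6} - 16867\right)} = \frac{39433}{-41428 - \frac{100577}{6}} = \frac{39433}{- \frac{349145}{6}} = 39433 \left(- \frac{6}{349145}\right) = - \frac{236598}{349145}$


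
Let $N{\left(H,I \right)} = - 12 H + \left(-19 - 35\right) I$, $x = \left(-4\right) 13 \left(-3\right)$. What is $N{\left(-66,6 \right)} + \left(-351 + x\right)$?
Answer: $273$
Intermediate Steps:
$x = 156$ ($x = \left(-52\right) \left(-3\right) = 156$)
$N{\left(H,I \right)} = - 54 I - 12 H$ ($N{\left(H,I \right)} = - 12 H - 54 I = - 54 I - 12 H$)
$N{\left(-66,6 \right)} + \left(-351 + x\right) = \left(\left(-54\right) 6 - -792\right) + \left(-351 + 156\right) = \left(-324 + 792\right) - 195 = 468 - 195 = 273$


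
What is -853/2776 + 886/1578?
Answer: 556751/2190264 ≈ 0.25419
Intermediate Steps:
-853/2776 + 886/1578 = -853*1/2776 + 886*(1/1578) = -853/2776 + 443/789 = 556751/2190264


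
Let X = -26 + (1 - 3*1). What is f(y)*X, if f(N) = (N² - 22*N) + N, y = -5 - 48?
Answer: -109816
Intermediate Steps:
y = -53
f(N) = N² - 21*N
X = -28 (X = -26 + (1 - 3) = -26 - 2 = -28)
f(y)*X = -53*(-21 - 53)*(-28) = -53*(-74)*(-28) = 3922*(-28) = -109816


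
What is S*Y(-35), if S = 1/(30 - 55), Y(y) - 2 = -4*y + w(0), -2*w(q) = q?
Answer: -142/25 ≈ -5.6800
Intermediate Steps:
w(q) = -q/2
Y(y) = 2 - 4*y (Y(y) = 2 + (-4*y - 1/2*0) = 2 + (-4*y + 0) = 2 - 4*y)
S = -1/25 (S = 1/(-25) = -1/25 ≈ -0.040000)
S*Y(-35) = -(2 - 4*(-35))/25 = -(2 + 140)/25 = -1/25*142 = -142/25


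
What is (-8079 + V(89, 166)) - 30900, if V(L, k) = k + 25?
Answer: -38788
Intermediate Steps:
V(L, k) = 25 + k
(-8079 + V(89, 166)) - 30900 = (-8079 + (25 + 166)) - 30900 = (-8079 + 191) - 30900 = -7888 - 30900 = -38788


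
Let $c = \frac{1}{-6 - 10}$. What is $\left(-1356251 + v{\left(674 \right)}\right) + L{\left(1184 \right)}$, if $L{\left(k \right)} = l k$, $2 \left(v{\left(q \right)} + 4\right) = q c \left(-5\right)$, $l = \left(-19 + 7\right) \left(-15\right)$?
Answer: $- \frac{18288475}{16} \approx -1.143 \cdot 10^{6}$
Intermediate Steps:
$l = 180$ ($l = \left(-12\right) \left(-15\right) = 180$)
$c = - \frac{1}{16}$ ($c = \frac{1}{-16} = - \frac{1}{16} \approx -0.0625$)
$v{\left(q \right)} = -4 + \frac{5 q}{32}$ ($v{\left(q \right)} = -4 + \frac{q \left(- \frac{1}{16}\right) \left(-5\right)}{2} = -4 + \frac{- \frac{q}{16} \left(-5\right)}{2} = -4 + \frac{\frac{5}{16} q}{2} = -4 + \frac{5 q}{32}$)
$L{\left(k \right)} = 180 k$
$\left(-1356251 + v{\left(674 \right)}\right) + L{\left(1184 \right)} = \left(-1356251 + \left(-4 + \frac{5}{32} \cdot 674\right)\right) + 180 \cdot 1184 = \left(-1356251 + \left(-4 + \frac{1685}{16}\right)\right) + 213120 = \left(-1356251 + \frac{1621}{16}\right) + 213120 = - \frac{21698395}{16} + 213120 = - \frac{18288475}{16}$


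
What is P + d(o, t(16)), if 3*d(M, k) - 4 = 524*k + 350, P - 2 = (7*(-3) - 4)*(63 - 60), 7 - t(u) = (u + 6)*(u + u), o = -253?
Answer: -365093/3 ≈ -1.2170e+5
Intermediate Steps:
t(u) = 7 - 2*u*(6 + u) (t(u) = 7 - (u + 6)*(u + u) = 7 - (6 + u)*2*u = 7 - 2*u*(6 + u))
P = -73 (P = 2 + (7*(-3) - 4)*(63 - 60) = 2 + (-21 - 4)*3 = 2 - 25*3 = 2 - 75 = -73)
d(M, k) = 118 + 524*k/3 (d(M, k) = 4/3 + (524*k + 350)/3 = 4/3 + (350 + 524*k)/3 = 4/3 + (350/3 + 524*k/3) = 118 + 524*k/3)
P + d(o, t(16)) = -73 + (118 + 524*(7 - 12*16 - 2*16²)/3) = -73 + (118 + 524*(7 - 192 - 2*256)/3) = -73 + (118 + 524*(7 - 192 - 512)/3) = -73 + (118 + (524/3)*(-697)) = -73 + (118 - 365228/3) = -73 - 364874/3 = -365093/3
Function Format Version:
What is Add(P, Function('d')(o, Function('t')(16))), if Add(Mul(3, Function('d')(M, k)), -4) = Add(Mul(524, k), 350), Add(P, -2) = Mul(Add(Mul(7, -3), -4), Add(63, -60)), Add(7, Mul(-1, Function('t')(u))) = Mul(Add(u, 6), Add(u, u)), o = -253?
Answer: Rational(-365093, 3) ≈ -1.2170e+5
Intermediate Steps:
Function('t')(u) = Add(7, Mul(-2, u, Add(6, u))) (Function('t')(u) = Add(7, Mul(-1, Mul(Add(u, 6), Add(u, u)))) = Add(7, Mul(-1, Mul(Add(6, u), Mul(2, u)))) = Add(7, Mul(-1, Mul(2, u, Add(6, u)))) = Add(7, Mul(-2, u, Add(6, u))))
P = -73 (P = Add(2, Mul(Add(Mul(7, -3), -4), Add(63, -60))) = Add(2, Mul(Add(-21, -4), 3)) = Add(2, Mul(-25, 3)) = Add(2, -75) = -73)
Function('d')(M, k) = Add(118, Mul(Rational(524, 3), k)) (Function('d')(M, k) = Add(Rational(4, 3), Mul(Rational(1, 3), Add(Mul(524, k), 350))) = Add(Rational(4, 3), Mul(Rational(1, 3), Add(350, Mul(524, k)))) = Add(Rational(4, 3), Add(Rational(350, 3), Mul(Rational(524, 3), k))) = Add(118, Mul(Rational(524, 3), k)))
Add(P, Function('d')(o, Function('t')(16))) = Add(-73, Add(118, Mul(Rational(524, 3), Add(7, Mul(-12, 16), Mul(-2, Pow(16, 2)))))) = Add(-73, Add(118, Mul(Rational(524, 3), Add(7, -192, Mul(-2, 256))))) = Add(-73, Add(118, Mul(Rational(524, 3), Add(7, -192, -512)))) = Add(-73, Add(118, Mul(Rational(524, 3), -697))) = Add(-73, Add(118, Rational(-365228, 3))) = Add(-73, Rational(-364874, 3)) = Rational(-365093, 3)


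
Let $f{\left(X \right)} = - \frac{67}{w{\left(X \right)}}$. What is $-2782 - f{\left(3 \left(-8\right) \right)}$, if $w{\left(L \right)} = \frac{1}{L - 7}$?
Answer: $-4859$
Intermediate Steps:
$w{\left(L \right)} = \frac{1}{-7 + L}$
$f{\left(X \right)} = 469 - 67 X$ ($f{\left(X \right)} = - \frac{67}{\frac{1}{-7 + X}} = - 67 \left(-7 + X\right) = 469 - 67 X$)
$-2782 - f{\left(3 \left(-8\right) \right)} = -2782 - \left(469 - 67 \cdot 3 \left(-8\right)\right) = -2782 - \left(469 - -1608\right) = -2782 - \left(469 + 1608\right) = -2782 - 2077 = -4859$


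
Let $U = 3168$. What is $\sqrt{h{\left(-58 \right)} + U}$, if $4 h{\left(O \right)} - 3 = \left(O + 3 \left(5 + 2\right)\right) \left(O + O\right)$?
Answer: $\frac{19 \sqrt{47}}{2} \approx 65.129$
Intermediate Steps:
$h{\left(O \right)} = \frac{3}{4} + \frac{O \left(21 + O\right)}{2}$ ($h{\left(O \right)} = \frac{3}{4} + \frac{\left(O + 3 \left(5 + 2\right)\right) \left(O + O\right)}{4} = \frac{3}{4} + \frac{\left(O + 3 \cdot 7\right) 2 O}{4} = \frac{3}{4} + \frac{\left(O + 21\right) 2 O}{4} = \frac{3}{4} + \frac{\left(21 + O\right) 2 O}{4} = \frac{3}{4} + \frac{2 O \left(21 + O\right)}{4} = \frac{3}{4} + \frac{O \left(21 + O\right)}{2}$)
$\sqrt{h{\left(-58 \right)} + U} = \sqrt{\left(\frac{3}{4} + \frac{\left(-58\right)^{2}}{2} + \frac{21}{2} \left(-58\right)\right) + 3168} = \sqrt{\left(\frac{3}{4} + \frac{1}{2} \cdot 3364 - 609\right) + 3168} = \sqrt{\left(\frac{3}{4} + 1682 - 609\right) + 3168} = \sqrt{\frac{4295}{4} + 3168} = \sqrt{\frac{16967}{4}} = \frac{19 \sqrt{47}}{2}$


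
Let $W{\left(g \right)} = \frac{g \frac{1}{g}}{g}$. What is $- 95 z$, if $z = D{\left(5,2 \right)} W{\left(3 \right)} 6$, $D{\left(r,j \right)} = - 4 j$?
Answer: $1520$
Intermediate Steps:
$W{\left(g \right)} = \frac{1}{g}$ ($W{\left(g \right)} = 1 \frac{1}{g} = \frac{1}{g}$)
$z = -16$ ($z = \frac{\left(-4\right) 2}{3} \cdot 6 = \left(-8\right) \frac{1}{3} \cdot 6 = \left(- \frac{8}{3}\right) 6 = -16$)
$- 95 z = \left(-95\right) \left(-16\right) = 1520$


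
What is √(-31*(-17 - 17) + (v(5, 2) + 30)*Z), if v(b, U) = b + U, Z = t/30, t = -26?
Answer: √229935/15 ≈ 31.968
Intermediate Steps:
Z = -13/15 (Z = -26/30 = -26*1/30 = -13/15 ≈ -0.86667)
v(b, U) = U + b
√(-31*(-17 - 17) + (v(5, 2) + 30)*Z) = √(-31*(-17 - 17) + ((2 + 5) + 30)*(-13/15)) = √(-31*(-34) + (7 + 30)*(-13/15)) = √(1054 + 37*(-13/15)) = √(1054 - 481/15) = √(15329/15) = √229935/15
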